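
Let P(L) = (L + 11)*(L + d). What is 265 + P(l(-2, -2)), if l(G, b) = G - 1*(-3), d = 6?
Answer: 349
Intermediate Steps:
l(G, b) = 3 + G (l(G, b) = G + 3 = 3 + G)
P(L) = (6 + L)*(11 + L) (P(L) = (L + 11)*(L + 6) = (11 + L)*(6 + L) = (6 + L)*(11 + L))
265 + P(l(-2, -2)) = 265 + (66 + (3 - 2)² + 17*(3 - 2)) = 265 + (66 + 1² + 17*1) = 265 + (66 + 1 + 17) = 265 + 84 = 349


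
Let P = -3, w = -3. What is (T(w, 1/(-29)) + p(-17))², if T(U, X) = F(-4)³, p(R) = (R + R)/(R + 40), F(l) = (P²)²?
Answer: 149404393625881/529 ≈ 2.8243e+11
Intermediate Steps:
F(l) = 81 (F(l) = ((-3)²)² = 9² = 81)
p(R) = 2*R/(40 + R) (p(R) = (2*R)/(40 + R) = 2*R/(40 + R))
T(U, X) = 531441 (T(U, X) = 81³ = 531441)
(T(w, 1/(-29)) + p(-17))² = (531441 + 2*(-17)/(40 - 17))² = (531441 + 2*(-17)/23)² = (531441 + 2*(-17)*(1/23))² = (531441 - 34/23)² = (12223109/23)² = 149404393625881/529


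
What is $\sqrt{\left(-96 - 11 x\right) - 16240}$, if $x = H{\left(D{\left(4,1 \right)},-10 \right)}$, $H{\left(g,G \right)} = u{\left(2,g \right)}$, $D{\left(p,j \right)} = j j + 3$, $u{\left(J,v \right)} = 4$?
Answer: $6 i \sqrt{455} \approx 127.98 i$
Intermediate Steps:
$D{\left(p,j \right)} = 3 + j^{2}$ ($D{\left(p,j \right)} = j^{2} + 3 = 3 + j^{2}$)
$H{\left(g,G \right)} = 4$
$x = 4$
$\sqrt{\left(-96 - 11 x\right) - 16240} = \sqrt{\left(-96 - 44\right) - 16240} = \sqrt{-140 - 16240} = \sqrt{-16380} = 6 i \sqrt{455}$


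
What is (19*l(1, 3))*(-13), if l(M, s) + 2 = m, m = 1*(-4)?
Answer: 1482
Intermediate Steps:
m = -4
l(M, s) = -6 (l(M, s) = -2 - 4 = -6)
(19*l(1, 3))*(-13) = (19*(-6))*(-13) = -114*(-13) = 1482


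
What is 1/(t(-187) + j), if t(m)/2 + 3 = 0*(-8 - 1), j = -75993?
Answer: -1/75999 ≈ -1.3158e-5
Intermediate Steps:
t(m) = -6 (t(m) = -6 + 2*(0*(-8 - 1)) = -6 + 2*(0*(-9)) = -6 + 2*0 = -6 + 0 = -6)
1/(t(-187) + j) = 1/(-6 - 75993) = 1/(-75999) = -1/75999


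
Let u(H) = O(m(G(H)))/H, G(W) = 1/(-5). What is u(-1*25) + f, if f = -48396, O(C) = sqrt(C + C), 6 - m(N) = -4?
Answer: -48396 - 2*sqrt(5)/25 ≈ -48396.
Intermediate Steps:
G(W) = -1/5
m(N) = 10 (m(N) = 6 - 1*(-4) = 6 + 4 = 10)
O(C) = sqrt(2)*sqrt(C) (O(C) = sqrt(2*C) = sqrt(2)*sqrt(C))
u(H) = 2*sqrt(5)/H (u(H) = (sqrt(2)*sqrt(10))/H = (2*sqrt(5))/H = 2*sqrt(5)/H)
u(-1*25) + f = 2*sqrt(5)/((-1*25)) - 48396 = 2*sqrt(5)/(-25) - 48396 = 2*sqrt(5)*(-1/25) - 48396 = -2*sqrt(5)/25 - 48396 = -48396 - 2*sqrt(5)/25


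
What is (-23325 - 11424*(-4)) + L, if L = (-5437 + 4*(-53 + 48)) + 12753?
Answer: 29667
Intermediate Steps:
L = 7296 (L = (-5437 + 4*(-5)) + 12753 = (-5437 - 20) + 12753 = -5457 + 12753 = 7296)
(-23325 - 11424*(-4)) + L = (-23325 - 11424*(-4)) + 7296 = (-23325 - 1*(-45696)) + 7296 = (-23325 + 45696) + 7296 = 22371 + 7296 = 29667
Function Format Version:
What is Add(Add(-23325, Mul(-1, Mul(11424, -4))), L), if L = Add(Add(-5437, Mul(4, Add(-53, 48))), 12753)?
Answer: 29667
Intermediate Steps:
L = 7296 (L = Add(Add(-5437, Mul(4, -5)), 12753) = Add(Add(-5437, -20), 12753) = Add(-5457, 12753) = 7296)
Add(Add(-23325, Mul(-1, Mul(11424, -4))), L) = Add(Add(-23325, Mul(-1, Mul(11424, -4))), 7296) = Add(Add(-23325, Mul(-1, -45696)), 7296) = Add(Add(-23325, 45696), 7296) = Add(22371, 7296) = 29667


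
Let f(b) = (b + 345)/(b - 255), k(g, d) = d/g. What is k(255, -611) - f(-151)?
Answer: -99298/51765 ≈ -1.9182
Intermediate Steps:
f(b) = (345 + b)/(-255 + b)
k(255, -611) - f(-151) = -611/255 - (345 - 151)/(-255 - 151) = -611*1/255 - 194/(-406) = -611/255 - (-1)*194/406 = -611/255 - 1*(-97/203) = -611/255 + 97/203 = -99298/51765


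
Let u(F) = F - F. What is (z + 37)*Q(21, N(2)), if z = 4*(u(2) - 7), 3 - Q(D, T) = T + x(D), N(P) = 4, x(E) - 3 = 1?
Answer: -45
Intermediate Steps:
u(F) = 0
x(E) = 4 (x(E) = 3 + 1 = 4)
Q(D, T) = -1 - T (Q(D, T) = 3 - (T + 4) = 3 - (4 + T) = 3 + (-4 - T) = -1 - T)
z = -28 (z = 4*(0 - 7) = 4*(-7) = -28)
(z + 37)*Q(21, N(2)) = (-28 + 37)*(-1 - 1*4) = 9*(-1 - 4) = 9*(-5) = -45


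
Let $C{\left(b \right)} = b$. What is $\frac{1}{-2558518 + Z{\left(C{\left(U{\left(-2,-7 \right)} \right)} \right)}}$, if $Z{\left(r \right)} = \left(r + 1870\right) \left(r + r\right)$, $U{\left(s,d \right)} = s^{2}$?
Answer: $- \frac{1}{2543526} \approx -3.9316 \cdot 10^{-7}$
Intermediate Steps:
$Z{\left(r \right)} = 2 r \left(1870 + r\right)$ ($Z{\left(r \right)} = \left(1870 + r\right) 2 r = 2 r \left(1870 + r\right)$)
$\frac{1}{-2558518 + Z{\left(C{\left(U{\left(-2,-7 \right)} \right)} \right)}} = \frac{1}{-2558518 + 2 \left(-2\right)^{2} \left(1870 + \left(-2\right)^{2}\right)} = \frac{1}{-2558518 + 2 \cdot 4 \left(1870 + 4\right)} = \frac{1}{-2558518 + 2 \cdot 4 \cdot 1874} = \frac{1}{-2558518 + 14992} = \frac{1}{-2543526} = - \frac{1}{2543526}$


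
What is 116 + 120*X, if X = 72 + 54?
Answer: 15236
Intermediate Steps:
X = 126
116 + 120*X = 116 + 120*126 = 116 + 15120 = 15236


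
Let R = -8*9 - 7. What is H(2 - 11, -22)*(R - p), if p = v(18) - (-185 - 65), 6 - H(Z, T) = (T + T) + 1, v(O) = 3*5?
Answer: -16856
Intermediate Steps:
v(O) = 15
H(Z, T) = 5 - 2*T (H(Z, T) = 6 - ((T + T) + 1) = 6 - (2*T + 1) = 6 - (1 + 2*T) = 6 + (-1 - 2*T) = 5 - 2*T)
p = 265 (p = 15 - (-185 - 65) = 15 - 1*(-250) = 15 + 250 = 265)
R = -79 (R = -72 - 7 = -79)
H(2 - 11, -22)*(R - p) = (5 - 2*(-22))*(-79 - 1*265) = (5 + 44)*(-79 - 265) = 49*(-344) = -16856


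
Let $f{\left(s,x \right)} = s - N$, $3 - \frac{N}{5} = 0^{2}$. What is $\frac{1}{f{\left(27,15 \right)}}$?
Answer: $\frac{1}{12} \approx 0.083333$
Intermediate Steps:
$N = 15$ ($N = 15 - 5 \cdot 0^{2} = 15 - 0 = 15 + 0 = 15$)
$f{\left(s,x \right)} = -15 + s$ ($f{\left(s,x \right)} = s - 15 = -15 + s$)
$\frac{1}{f{\left(27,15 \right)}} = \frac{1}{-15 + 27} = \frac{1}{12}$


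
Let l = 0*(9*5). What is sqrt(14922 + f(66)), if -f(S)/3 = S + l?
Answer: 6*sqrt(409) ≈ 121.34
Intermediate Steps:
l = 0 (l = 0*45 = 0)
f(S) = -3*S (f(S) = -3*(S + 0) = -3*S)
sqrt(14922 + f(66)) = sqrt(14922 - 3*66) = sqrt(14922 - 198) = sqrt(14724) = 6*sqrt(409)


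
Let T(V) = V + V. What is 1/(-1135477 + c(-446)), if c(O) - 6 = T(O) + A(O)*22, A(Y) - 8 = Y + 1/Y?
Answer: -223/255557788 ≈ -8.7260e-7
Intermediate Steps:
T(V) = 2*V
A(Y) = 8 + Y + 1/Y (A(Y) = 8 + (Y + 1/Y) = 8 + Y + 1/Y)
c(O) = 182 + 22/O + 24*O (c(O) = 6 + (2*O + (8 + O + 1/O)*22) = 6 + (2*O + (176 + 22*O + 22/O)) = 6 + (176 + 22/O + 24*O) = 182 + 22/O + 24*O)
1/(-1135477 + c(-446)) = 1/(-1135477 + (182 + 22/(-446) + 24*(-446))) = 1/(-1135477 + (182 + 22*(-1/446) - 10704)) = 1/(-1135477 + (182 - 11/223 - 10704)) = 1/(-1135477 - 2346417/223) = 1/(-255557788/223) = -223/255557788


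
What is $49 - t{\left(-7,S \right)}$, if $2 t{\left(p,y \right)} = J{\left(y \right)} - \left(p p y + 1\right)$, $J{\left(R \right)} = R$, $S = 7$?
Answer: $\frac{435}{2} \approx 217.5$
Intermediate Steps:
$t{\left(p,y \right)} = - \frac{1}{2} + \frac{y}{2} - \frac{y p^{2}}{2}$ ($t{\left(p,y \right)} = \frac{y - \left(p p y + 1\right)}{2} = \frac{y - \left(p^{2} y + 1\right)}{2} = \frac{y - \left(y p^{2} + 1\right)}{2} = \frac{y - \left(1 + y p^{2}\right)}{2} = \frac{-1 + y - y p^{2}}{2} = - \frac{1}{2} + \frac{y}{2} - \frac{y p^{2}}{2}$)
$49 - t{\left(-7,S \right)} = 49 - \left(- \frac{1}{2} + \frac{1}{2} \cdot 7 - \frac{7 \left(-7\right)^{2}}{2}\right) = 49 - \left(- \frac{1}{2} + \frac{7}{2} - \frac{7}{2} \cdot 49\right) = 49 - \left(- \frac{1}{2} + \frac{7}{2} - \frac{343}{2}\right) = 49 - - \frac{337}{2} = 49 + \frac{337}{2} = \frac{435}{2}$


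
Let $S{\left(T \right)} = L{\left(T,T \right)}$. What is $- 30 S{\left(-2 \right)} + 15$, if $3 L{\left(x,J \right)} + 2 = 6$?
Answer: $-25$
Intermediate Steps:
$L{\left(x,J \right)} = \frac{4}{3}$ ($L{\left(x,J \right)} = - \frac{2}{3} + \frac{1}{3} \cdot 6 = - \frac{2}{3} + 2 = \frac{4}{3}$)
$S{\left(T \right)} = \frac{4}{3}$
$- 30 S{\left(-2 \right)} + 15 = \left(-30\right) \frac{4}{3} + 15 = -40 + 15 = -25$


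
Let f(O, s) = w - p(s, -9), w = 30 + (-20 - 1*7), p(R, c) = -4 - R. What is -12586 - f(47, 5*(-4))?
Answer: -12573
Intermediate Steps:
w = 3 (w = 30 + (-20 - 7) = 30 - 27 = 3)
f(O, s) = 7 + s (f(O, s) = 3 - (-4 - s) = 3 + (4 + s) = 7 + s)
-12586 - f(47, 5*(-4)) = -12586 - (7 + 5*(-4)) = -12586 - (7 - 20) = -12586 - 1*(-13) = -12586 + 13 = -12573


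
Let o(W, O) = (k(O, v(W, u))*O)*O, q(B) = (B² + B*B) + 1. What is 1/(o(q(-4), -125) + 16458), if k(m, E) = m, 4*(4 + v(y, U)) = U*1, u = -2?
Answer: -1/1936667 ≈ -5.1635e-7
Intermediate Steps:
q(B) = 1 + 2*B² (q(B) = (B² + B²) + 1 = 2*B² + 1 = 1 + 2*B²)
v(y, U) = -4 + U/4 (v(y, U) = -4 + (U*1)/4 = -4 + U/4)
o(W, O) = O³ (o(W, O) = (O*O)*O = O²*O = O³)
1/(o(q(-4), -125) + 16458) = 1/((-125)³ + 16458) = 1/(-1953125 + 16458) = 1/(-1936667) = -1/1936667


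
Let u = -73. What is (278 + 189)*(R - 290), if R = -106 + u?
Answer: -219023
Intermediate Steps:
R = -179 (R = -106 - 73 = -179)
(278 + 189)*(R - 290) = (278 + 189)*(-179 - 290) = 467*(-469) = -219023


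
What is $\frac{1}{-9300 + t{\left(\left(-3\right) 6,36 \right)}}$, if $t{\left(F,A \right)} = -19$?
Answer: $- \frac{1}{9319} \approx -0.00010731$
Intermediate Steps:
$\frac{1}{-9300 + t{\left(\left(-3\right) 6,36 \right)}} = \frac{1}{-9300 - 19} = \frac{1}{-9319} = - \frac{1}{9319}$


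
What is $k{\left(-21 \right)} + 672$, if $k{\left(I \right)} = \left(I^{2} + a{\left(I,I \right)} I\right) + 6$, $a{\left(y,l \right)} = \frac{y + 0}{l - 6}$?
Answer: $\frac{3308}{3} \approx 1102.7$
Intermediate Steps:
$a{\left(y,l \right)} = \frac{y}{-6 + l}$
$k{\left(I \right)} = 6 + I^{2} + \frac{I^{2}}{-6 + I}$ ($k{\left(I \right)} = \left(I^{2} + \frac{I}{-6 + I} I\right) + 6 = \left(I^{2} + \frac{I^{2}}{-6 + I}\right) + 6 = 6 + I^{2} + \frac{I^{2}}{-6 + I}$)
$k{\left(-21 \right)} + 672 = \frac{\left(-21\right)^{2} + \left(-6 - 21\right) \left(6 + \left(-21\right)^{2}\right)}{-6 - 21} + 672 = \frac{441 - 27 \left(6 + 441\right)}{-27} + 672 = - \frac{441 - 12069}{27} + 672 = \left(- \frac{1}{27}\right) \left(-11628\right) + 672 = \frac{1292}{3} + 672 = \frac{3308}{3}$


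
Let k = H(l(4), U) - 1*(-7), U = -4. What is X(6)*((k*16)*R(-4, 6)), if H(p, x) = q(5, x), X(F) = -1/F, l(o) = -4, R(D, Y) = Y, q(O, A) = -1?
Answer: -96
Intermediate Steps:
H(p, x) = -1
k = 6 (k = -1 - 1*(-7) = -1 + 7 = 6)
X(6)*((k*16)*R(-4, 6)) = (-1/6)*((6*16)*6) = (-1*1/6)*(96*6) = -1/6*576 = -96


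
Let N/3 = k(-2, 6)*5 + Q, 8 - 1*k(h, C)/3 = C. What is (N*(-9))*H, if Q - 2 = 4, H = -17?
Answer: 16524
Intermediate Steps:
Q = 6 (Q = 2 + 4 = 6)
k(h, C) = 24 - 3*C
N = 108 (N = 3*((24 - 3*6)*5 + 6) = 3*((24 - 18)*5 + 6) = 3*(6*5 + 6) = 3*(30 + 6) = 3*36 = 108)
(N*(-9))*H = (108*(-9))*(-17) = -972*(-17) = 16524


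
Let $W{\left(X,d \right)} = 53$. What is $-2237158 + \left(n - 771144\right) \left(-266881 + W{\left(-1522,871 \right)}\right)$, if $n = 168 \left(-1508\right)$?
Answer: $273359846906$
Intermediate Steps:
$n = -253344$
$-2237158 + \left(n - 771144\right) \left(-266881 + W{\left(-1522,871 \right)}\right) = -2237158 + \left(-253344 - 771144\right) \left(-266881 + 53\right) = -2237158 - -273362084064 = -2237158 + 273362084064 = 273359846906$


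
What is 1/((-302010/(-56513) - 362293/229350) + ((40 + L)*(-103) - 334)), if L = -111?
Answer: 12961256550/90505401191641 ≈ 0.00014321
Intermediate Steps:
1/((-302010/(-56513) - 362293/229350) + ((40 + L)*(-103) - 334)) = 1/((-302010/(-56513) - 362293/229350) + ((40 - 111)*(-103) - 334)) = 1/((-302010*(-1/56513) - 362293*1/229350) + (-71*(-103) - 334)) = 1/((302010/56513 - 362293/229350) + (7313 - 334)) = 1/(48791729191/12961256550 + 6979) = 1/(90505401191641/12961256550) = 12961256550/90505401191641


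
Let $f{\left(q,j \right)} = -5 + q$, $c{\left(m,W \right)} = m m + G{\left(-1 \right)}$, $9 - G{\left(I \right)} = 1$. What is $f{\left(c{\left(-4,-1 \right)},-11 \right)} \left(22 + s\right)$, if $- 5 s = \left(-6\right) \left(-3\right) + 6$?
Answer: $\frac{1634}{5} \approx 326.8$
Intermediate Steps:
$G{\left(I \right)} = 8$ ($G{\left(I \right)} = 9 - 1 = 8$)
$c{\left(m,W \right)} = 8 + m^{2}$ ($c{\left(m,W \right)} = m m + 8 = m^{2} + 8 = 8 + m^{2}$)
$s = - \frac{24}{5}$ ($s = - \frac{\left(-6\right) \left(-3\right) + 6}{5} = - \frac{18 + 6}{5} = \left(- \frac{1}{5}\right) 24 = - \frac{24}{5} \approx -4.8$)
$f{\left(c{\left(-4,-1 \right)},-11 \right)} \left(22 + s\right) = \left(-5 + \left(8 + \left(-4\right)^{2}\right)\right) \left(22 - \frac{24}{5}\right) = \left(-5 + \left(8 + 16\right)\right) \frac{86}{5} = \left(-5 + 24\right) \frac{86}{5} = 19 \cdot \frac{86}{5} = \frac{1634}{5}$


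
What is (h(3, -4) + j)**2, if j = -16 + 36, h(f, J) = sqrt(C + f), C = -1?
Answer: (20 + sqrt(2))**2 ≈ 458.57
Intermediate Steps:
h(f, J) = sqrt(-1 + f)
j = 20
(h(3, -4) + j)**2 = (sqrt(-1 + 3) + 20)**2 = (sqrt(2) + 20)**2 = (20 + sqrt(2))**2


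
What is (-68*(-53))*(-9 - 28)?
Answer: -133348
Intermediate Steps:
(-68*(-53))*(-9 - 28) = 3604*(-37) = -133348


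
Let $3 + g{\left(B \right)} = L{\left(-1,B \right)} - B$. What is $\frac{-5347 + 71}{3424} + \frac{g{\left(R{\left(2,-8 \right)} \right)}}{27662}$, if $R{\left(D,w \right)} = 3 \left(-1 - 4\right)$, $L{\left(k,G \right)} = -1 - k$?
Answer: $- \frac{18237953}{11839336} \approx -1.5405$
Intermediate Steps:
$R{\left(D,w \right)} = -15$ ($R{\left(D,w \right)} = 3 \left(-5\right) = -15$)
$g{\left(B \right)} = -3 - B$
$\frac{-5347 + 71}{3424} + \frac{g{\left(R{\left(2,-8 \right)} \right)}}{27662} = \frac{-5347 + 71}{3424} + \frac{-3 - -15}{27662} = \left(-5276\right) \frac{1}{3424} + \left(-3 + 15\right) \frac{1}{27662} = - \frac{1319}{856} + 12 \cdot \frac{1}{27662} = - \frac{1319}{856} + \frac{6}{13831} = - \frac{18237953}{11839336}$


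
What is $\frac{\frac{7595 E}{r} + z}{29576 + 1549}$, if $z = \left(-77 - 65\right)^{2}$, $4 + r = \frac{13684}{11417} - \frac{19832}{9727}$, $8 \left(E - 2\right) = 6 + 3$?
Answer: $\frac{21874623708073}{44615015896000} \approx 0.4903$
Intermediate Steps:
$E = \frac{25}{8}$ ($E = 2 + \frac{6 + 3}{8} = 2 + \frac{1}{8} \cdot 9 = 2 + \frac{9}{8} = \frac{25}{8} \approx 3.125$)
$r = - \frac{537530312}{111053159}$ ($r = -4 + \left(\frac{13684}{11417} - \frac{19832}{9727}\right) = -4 - \frac{93317676}{111053159} = - \frac{537530312}{111053159} \approx -4.8403$)
$z = 20164$ ($z = \left(-77 - 65\right)^{2} = \left(-142\right)^{2} = 20164$)
$\frac{\frac{7595 E}{r} + z}{29576 + 1549} = \frac{\frac{7595 \cdot \frac{25}{8}}{- \frac{537530312}{111053159}} + 20164}{29576 + 1549} = \frac{\frac{189875}{8} \left(- \frac{111053159}{537530312}\right) + 20164}{31125} = \left(- \frac{21086218565125}{4300242496} + 20164\right) \frac{1}{31125} = \frac{65623871124219}{4300242496} \cdot \frac{1}{31125} = \frac{21874623708073}{44615015896000}$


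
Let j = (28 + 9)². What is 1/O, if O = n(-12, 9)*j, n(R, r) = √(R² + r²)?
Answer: 1/20535 ≈ 4.8697e-5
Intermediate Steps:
j = 1369 (j = 37² = 1369)
O = 20535 (O = √((-12)² + 9²)*1369 = √(144 + 81)*1369 = √225*1369 = 15*1369 = 20535)
1/O = 1/20535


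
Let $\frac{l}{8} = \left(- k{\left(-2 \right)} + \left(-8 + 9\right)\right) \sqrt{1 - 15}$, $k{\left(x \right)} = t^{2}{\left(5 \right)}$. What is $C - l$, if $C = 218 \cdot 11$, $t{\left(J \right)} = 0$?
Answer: $2398 - 8 i \sqrt{14} \approx 2398.0 - 29.933 i$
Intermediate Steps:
$k{\left(x \right)} = 0$ ($k{\left(x \right)} = 0^{2} = 0$)
$l = 8 i \sqrt{14}$ ($l = 8 \left(\left(-1\right) 0 + \left(-8 + 9\right)\right) \sqrt{1 - 15} = 8 \left(0 + 1\right) \sqrt{-14} = 8 \cdot 1 i \sqrt{14} = 8 i \sqrt{14} \approx 29.933 i$)
$C = 2398$
$C - l = 2398 - 8 i \sqrt{14}$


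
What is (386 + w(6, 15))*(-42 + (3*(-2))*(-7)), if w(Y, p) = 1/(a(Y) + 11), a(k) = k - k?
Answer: 0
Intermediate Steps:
a(k) = 0
w(Y, p) = 1/11 (w(Y, p) = 1/(0 + 11) = 1/11)
(386 + w(6, 15))*(-42 + (3*(-2))*(-7)) = (386 + 1/11)*(-42 + (3*(-2))*(-7)) = 4247*(-42 - 6*(-7))/11 = 4247*(-42 + 42)/11 = (4247/11)*0 = 0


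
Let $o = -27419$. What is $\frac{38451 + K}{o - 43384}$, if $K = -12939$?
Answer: $- \frac{8504}{23601} \approx -0.36032$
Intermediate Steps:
$\frac{38451 + K}{o - 43384} = \frac{38451 - 12939}{-27419 - 43384} = \frac{25512}{-70803} = 25512 \left(- \frac{1}{70803}\right) = - \frac{8504}{23601}$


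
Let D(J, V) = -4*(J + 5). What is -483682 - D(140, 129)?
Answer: -483102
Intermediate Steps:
D(J, V) = -20 - 4*J (D(J, V) = -4*(5 + J) = -20 - 4*J)
-483682 - D(140, 129) = -483682 - (-20 - 4*140) = -483682 - (-20 - 560) = -483682 - 1*(-580) = -483682 + 580 = -483102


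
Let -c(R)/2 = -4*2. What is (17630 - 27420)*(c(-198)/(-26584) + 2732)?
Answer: -88877868860/3323 ≈ -2.6746e+7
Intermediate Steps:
c(R) = 16 (c(R) = -(-8)*2 = -2*(-8) = 16)
(17630 - 27420)*(c(-198)/(-26584) + 2732) = (17630 - 27420)*(16/(-26584) + 2732) = -9790*(16*(-1/26584) + 2732) = -9790*(-2/3323 + 2732) = -9790*9078434/3323 = -88877868860/3323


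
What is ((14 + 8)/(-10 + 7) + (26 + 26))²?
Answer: 17956/9 ≈ 1995.1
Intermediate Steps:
((14 + 8)/(-10 + 7) + (26 + 26))² = (22/(-3) + 52)² = (22*(-⅓) + 52)² = (-22/3 + 52)² = (134/3)² = 17956/9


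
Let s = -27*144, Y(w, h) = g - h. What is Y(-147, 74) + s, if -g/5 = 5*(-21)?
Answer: -3437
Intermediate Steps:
g = 525 (g = -25*(-21) = -5*(-105) = 525)
Y(w, h) = 525 - h
s = -3888
Y(-147, 74) + s = (525 - 1*74) - 3888 = (525 - 74) - 3888 = 451 - 3888 = -3437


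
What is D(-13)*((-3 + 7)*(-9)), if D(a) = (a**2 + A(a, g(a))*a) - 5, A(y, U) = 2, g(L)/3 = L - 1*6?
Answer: -4968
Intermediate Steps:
g(L) = -18 + 3*L (g(L) = 3*(L - 1*6) = 3*(L - 6) = 3*(-6 + L) = -18 + 3*L)
D(a) = -5 + a**2 + 2*a (D(a) = (a**2 + 2*a) - 5 = -5 + a**2 + 2*a)
D(-13)*((-3 + 7)*(-9)) = (-5 + (-13)**2 + 2*(-13))*((-3 + 7)*(-9)) = (-5 + 169 - 26)*(4*(-9)) = 138*(-36) = -4968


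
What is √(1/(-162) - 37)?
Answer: I*√11990/18 ≈ 6.0833*I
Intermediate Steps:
√(1/(-162) - 37) = √(-1/162 - 37) = √(-5995/162) = I*√11990/18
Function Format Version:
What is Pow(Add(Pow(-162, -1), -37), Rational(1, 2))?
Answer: Mul(Rational(1, 18), I, Pow(11990, Rational(1, 2))) ≈ Mul(6.0833, I)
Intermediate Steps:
Pow(Add(Pow(-162, -1), -37), Rational(1, 2)) = Pow(Add(Rational(-1, 162), -37), Rational(1, 2)) = Pow(Rational(-5995, 162), Rational(1, 2)) = Mul(Rational(1, 18), I, Pow(11990, Rational(1, 2)))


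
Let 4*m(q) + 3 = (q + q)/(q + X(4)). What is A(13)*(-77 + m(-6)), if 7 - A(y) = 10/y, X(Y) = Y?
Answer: -24705/52 ≈ -475.10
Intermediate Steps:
A(y) = 7 - 10/y
m(q) = -¾ + q/(2*(4 + q)) (m(q) = -¾ + ((q + q)/(q + 4))/4 = -¾ + ((2*q)/(4 + q))/4 = -¾ + (2*q/(4 + q))/4 = -¾ + q/(2*(4 + q)))
A(13)*(-77 + m(-6)) = (7 - 10/13)*(-77 + (-12 - 1*(-6))/(4*(4 - 6))) = (7 - 10*1/13)*(-77 + (¼)*(-12 + 6)/(-2)) = (7 - 10/13)*(-77 + (¼)*(-½)*(-6)) = 81*(-77 + ¾)/13 = (81/13)*(-305/4) = -24705/52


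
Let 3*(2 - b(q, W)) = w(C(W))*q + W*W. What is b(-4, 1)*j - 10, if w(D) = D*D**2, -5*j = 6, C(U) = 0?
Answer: -12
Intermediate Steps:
j = -6/5 (j = -1/5*6 = -6/5 ≈ -1.2000)
w(D) = D**3
b(q, W) = 2 - W**2/3 (b(q, W) = 2 - (0**3*q + W*W)/3 = 2 - (0*q + W**2)/3 = 2 - (0 + W**2)/3 = 2 - W**2/3)
b(-4, 1)*j - 10 = (2 - 1/3*1**2)*(-6/5) - 10 = (2 - 1/3*1)*(-6/5) - 10 = (2 - 1/3)*(-6/5) - 10 = (5/3)*(-6/5) - 10 = -2 - 10 = -12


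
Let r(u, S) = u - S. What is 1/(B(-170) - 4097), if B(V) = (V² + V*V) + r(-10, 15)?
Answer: 1/53678 ≈ 1.8630e-5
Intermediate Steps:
B(V) = -25 + 2*V² (B(V) = (V² + V*V) + (-10 - 1*15) = (V² + V²) + (-10 - 15) = 2*V² - 25 = -25 + 2*V²)
1/(B(-170) - 4097) = 1/((-25 + 2*(-170)²) - 4097) = 1/((-25 + 2*28900) - 4097) = 1/((-25 + 57800) - 4097) = 1/(57775 - 4097) = 1/53678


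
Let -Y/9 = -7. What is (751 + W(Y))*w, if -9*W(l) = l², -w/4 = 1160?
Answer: -1438400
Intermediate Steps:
Y = 63 (Y = -9*(-7) = 63)
w = -4640 (w = -4*1160 = -4640)
W(l) = -l²/9
(751 + W(Y))*w = (751 - ⅑*63²)*(-4640) = (751 - ⅑*3969)*(-4640) = (751 - 441)*(-4640) = 310*(-4640) = -1438400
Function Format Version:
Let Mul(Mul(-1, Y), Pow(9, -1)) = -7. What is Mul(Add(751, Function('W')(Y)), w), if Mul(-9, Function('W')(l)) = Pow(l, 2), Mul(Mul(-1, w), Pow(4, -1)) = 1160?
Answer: -1438400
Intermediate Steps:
Y = 63 (Y = Mul(-9, -7) = 63)
w = -4640 (w = Mul(-4, 1160) = -4640)
Function('W')(l) = Mul(Rational(-1, 9), Pow(l, 2))
Mul(Add(751, Function('W')(Y)), w) = Mul(Add(751, Mul(Rational(-1, 9), Pow(63, 2))), -4640) = Mul(Add(751, Mul(Rational(-1, 9), 3969)), -4640) = Mul(Add(751, -441), -4640) = Mul(310, -4640) = -1438400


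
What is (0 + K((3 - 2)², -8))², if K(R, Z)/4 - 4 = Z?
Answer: 256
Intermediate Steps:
K(R, Z) = 16 + 4*Z
(0 + K((3 - 2)², -8))² = (0 + (16 + 4*(-8)))² = (0 + (16 - 32))² = (0 - 16)² = (-16)² = 256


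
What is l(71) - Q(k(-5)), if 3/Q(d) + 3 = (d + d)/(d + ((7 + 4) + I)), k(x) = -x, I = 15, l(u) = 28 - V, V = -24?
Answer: 4409/83 ≈ 53.120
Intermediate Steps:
l(u) = 52 (l(u) = 28 - 1*(-24) = 28 + 24 = 52)
Q(d) = 3/(-3 + 2*d/(26 + d)) (Q(d) = 3/(-3 + (d + d)/(d + ((7 + 4) + 15))) = 3/(-3 + (2*d)/(d + (11 + 15))) = 3/(-3 + (2*d)/(d + 26)) = 3/(-3 + (2*d)/(26 + d)) = 3/(-3 + 2*d/(26 + d)))
l(71) - Q(k(-5)) = 52 - 3*(-26 - (-1)*(-5))/(78 - 1*(-5)) = 52 - 3*(-26 - 1*5)/(78 + 5) = 52 - 3*(-26 - 5)/83 = 52 - 3*(-31)/83 = 52 - 1*(-93/83) = 52 + 93/83 = 4409/83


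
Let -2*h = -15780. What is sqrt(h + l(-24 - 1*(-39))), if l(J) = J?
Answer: sqrt(7905) ≈ 88.910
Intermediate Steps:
h = 7890 (h = -1/2*(-15780) = 7890)
sqrt(h + l(-24 - 1*(-39))) = sqrt(7890 + (-24 - 1*(-39))) = sqrt(7890 + (-24 + 39)) = sqrt(7890 + 15) = sqrt(7905)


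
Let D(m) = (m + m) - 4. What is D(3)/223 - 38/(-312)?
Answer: 4549/34788 ≈ 0.13076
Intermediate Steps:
D(m) = -4 + 2*m (D(m) = 2*m - 4 = -4 + 2*m)
D(3)/223 - 38/(-312) = (-4 + 2*3)/223 - 38/(-312) = (-4 + 6)*(1/223) - 38*(-1/312) = 2*(1/223) + 19/156 = 2/223 + 19/156 = 4549/34788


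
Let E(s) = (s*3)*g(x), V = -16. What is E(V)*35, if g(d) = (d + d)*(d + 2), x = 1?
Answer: -10080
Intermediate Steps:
g(d) = 2*d*(2 + d) (g(d) = (2*d)*(2 + d) = 2*d*(2 + d))
E(s) = 18*s (E(s) = (s*3)*(2*1*(2 + 1)) = (3*s)*(2*1*3) = (3*s)*6 = 18*s)
E(V)*35 = (18*(-16))*35 = -288*35 = -10080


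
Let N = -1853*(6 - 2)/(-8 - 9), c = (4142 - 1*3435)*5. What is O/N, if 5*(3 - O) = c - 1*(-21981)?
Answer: -25501/2180 ≈ -11.698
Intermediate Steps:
c = 3535 (c = (4142 - 3435)*5 = 707*5 = 3535)
N = 436 (N = -7412/(-17) = -7412*(-1)/17 = -1853*(-4/17) = 436)
O = -25501/5 (O = 3 - (3535 - 1*(-21981))/5 = 3 - (3535 + 21981)/5 = 3 - ⅕*25516 = 3 - 25516/5 = -25501/5 ≈ -5100.2)
O/N = -25501/5/436 = -25501/5*1/436 = -25501/2180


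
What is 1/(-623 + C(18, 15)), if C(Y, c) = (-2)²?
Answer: -1/619 ≈ -0.0016155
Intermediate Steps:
C(Y, c) = 4
1/(-623 + C(18, 15)) = 1/(-623 + 4) = 1/(-619) = -1/619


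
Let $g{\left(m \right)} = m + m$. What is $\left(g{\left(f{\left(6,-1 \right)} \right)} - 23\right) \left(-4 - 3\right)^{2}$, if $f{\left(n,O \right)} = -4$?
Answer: $-1519$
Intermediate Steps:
$g{\left(m \right)} = 2 m$
$\left(g{\left(f{\left(6,-1 \right)} \right)} - 23\right) \left(-4 - 3\right)^{2} = \left(2 \left(-4\right) - 23\right) \left(-4 - 3\right)^{2} = \left(-8 - 23\right) \left(-7\right)^{2} = \left(-31\right) 49 = -1519$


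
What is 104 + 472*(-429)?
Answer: -202384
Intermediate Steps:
104 + 472*(-429) = 104 - 202488 = -202384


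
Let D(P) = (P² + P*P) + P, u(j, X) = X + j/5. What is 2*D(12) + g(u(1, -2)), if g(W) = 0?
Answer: 600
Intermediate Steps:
u(j, X) = X + j/5 (u(j, X) = X + j*(⅕) = X + j/5)
D(P) = P + 2*P² (D(P) = (P² + P²) + P = 2*P² + P = P + 2*P²)
2*D(12) + g(u(1, -2)) = 2*(12*(1 + 2*12)) + 0 = 2*(12*(1 + 24)) + 0 = 2*(12*25) + 0 = 2*300 + 0 = 600 + 0 = 600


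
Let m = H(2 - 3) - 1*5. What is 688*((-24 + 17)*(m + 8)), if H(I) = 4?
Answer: -33712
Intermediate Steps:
m = -1 (m = 4 - 1*5 = 4 - 5 = -1)
688*((-24 + 17)*(m + 8)) = 688*((-24 + 17)*(-1 + 8)) = 688*(-7*7) = 688*(-49) = -33712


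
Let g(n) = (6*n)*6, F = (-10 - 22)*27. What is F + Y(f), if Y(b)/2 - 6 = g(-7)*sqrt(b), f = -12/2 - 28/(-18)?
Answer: -852 - 336*I*sqrt(10) ≈ -852.0 - 1062.5*I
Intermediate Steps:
F = -864 (F = -32*27 = -864)
g(n) = 36*n
f = -40/9 (f = -12*1/2 - 28*(-1/18) = -6 + 14/9 = -40/9 ≈ -4.4444)
Y(b) = 12 - 504*sqrt(b) (Y(b) = 12 + 2*((36*(-7))*sqrt(b)) = 12 + 2*(-252*sqrt(b)) = 12 - 504*sqrt(b))
F + Y(f) = -864 + (12 - 336*I*sqrt(10)) = -852 - 336*I*sqrt(10)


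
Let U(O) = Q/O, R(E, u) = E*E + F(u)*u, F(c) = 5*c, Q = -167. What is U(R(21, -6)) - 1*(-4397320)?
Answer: 2730735553/621 ≈ 4.3973e+6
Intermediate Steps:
R(E, u) = E**2 + 5*u**2 (R(E, u) = E*E + (5*u)*u = E**2 + 5*u**2)
U(O) = -167/O
U(R(21, -6)) - 1*(-4397320) = -167/(21**2 + 5*(-6)**2) - 1*(-4397320) = -167/(441 + 5*36) + 4397320 = -167/(441 + 180) + 4397320 = -167/621 + 4397320 = 2730735553/621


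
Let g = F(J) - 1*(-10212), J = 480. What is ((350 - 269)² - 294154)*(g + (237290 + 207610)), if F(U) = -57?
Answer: -130870632615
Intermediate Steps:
g = 10155 (g = -57 - 1*(-10212) = -57 + 10212 = 10155)
((350 - 269)² - 294154)*(g + (237290 + 207610)) = ((350 - 269)² - 294154)*(10155 + (237290 + 207610)) = (81² - 294154)*(10155 + 444900) = (6561 - 294154)*455055 = -287593*455055 = -130870632615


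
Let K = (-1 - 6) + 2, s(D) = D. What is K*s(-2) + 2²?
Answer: 14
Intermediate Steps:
K = -5 (K = -7 + 2 = -5)
K*s(-2) + 2² = -5*(-2) + 2² = 10 + 4 = 14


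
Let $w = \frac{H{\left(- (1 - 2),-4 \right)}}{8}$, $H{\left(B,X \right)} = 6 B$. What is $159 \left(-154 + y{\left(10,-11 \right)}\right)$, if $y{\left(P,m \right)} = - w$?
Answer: $- \frac{98421}{4} \approx -24605.0$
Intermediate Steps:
$w = \frac{3}{4}$ ($w = \frac{6 \left(- (1 - 2)\right)}{8} = 6 \left(\left(-1\right) \left(-1\right)\right) \frac{1}{8} = 6 \cdot 1 \cdot \frac{1}{8} = 6 \cdot \frac{1}{8} = \frac{3}{4} \approx 0.75$)
$y{\left(P,m \right)} = - \frac{3}{4}$ ($y{\left(P,m \right)} = \left(-1\right) \frac{3}{4} = - \frac{3}{4}$)
$159 \left(-154 + y{\left(10,-11 \right)}\right) = 159 \left(-154 - \frac{3}{4}\right) = 159 \left(- \frac{619}{4}\right) = - \frac{98421}{4}$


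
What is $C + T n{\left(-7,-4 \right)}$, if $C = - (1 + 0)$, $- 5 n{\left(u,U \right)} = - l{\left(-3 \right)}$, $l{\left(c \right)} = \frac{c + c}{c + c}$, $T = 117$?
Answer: $\frac{112}{5} \approx 22.4$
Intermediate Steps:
$l{\left(c \right)} = 1$ ($l{\left(c \right)} = \frac{2 c}{2 c} = 2 c \frac{1}{2 c} = 1$)
$n{\left(u,U \right)} = \frac{1}{5}$ ($n{\left(u,U \right)} = - \frac{\left(-1\right) 1}{5} = \left(- \frac{1}{5}\right) \left(-1\right) = \frac{1}{5}$)
$C = -1$ ($C = \left(-1\right) 1 = -1$)
$C + T n{\left(-7,-4 \right)} = -1 + 117 \cdot \frac{1}{5} = -1 + \frac{117}{5} = \frac{112}{5}$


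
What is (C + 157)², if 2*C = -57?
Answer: 66049/4 ≈ 16512.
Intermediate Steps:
C = -57/2 (C = (½)*(-57) = -57/2 ≈ -28.500)
(C + 157)² = (-57/2 + 157)² = (257/2)² = 66049/4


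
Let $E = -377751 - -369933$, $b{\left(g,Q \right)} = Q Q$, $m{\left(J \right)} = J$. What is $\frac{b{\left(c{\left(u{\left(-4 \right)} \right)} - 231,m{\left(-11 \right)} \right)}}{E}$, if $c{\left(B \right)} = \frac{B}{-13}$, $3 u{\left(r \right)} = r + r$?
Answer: $- \frac{121}{7818} \approx -0.015477$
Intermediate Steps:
$u{\left(r \right)} = \frac{2 r}{3}$ ($u{\left(r \right)} = \frac{r + r}{3} = \frac{2 r}{3}$)
$c{\left(B \right)} = - \frac{B}{13}$ ($c{\left(B \right)} = B \left(- \frac{1}{13}\right) = - \frac{B}{13}$)
$b{\left(g,Q \right)} = Q^{2}$
$E = -7818$ ($E = -377751 + 369933 = -7818$)
$\frac{b{\left(c{\left(u{\left(-4 \right)} \right)} - 231,m{\left(-11 \right)} \right)}}{E} = \frac{\left(-11\right)^{2}}{-7818} = 121 \left(- \frac{1}{7818}\right) = - \frac{121}{7818}$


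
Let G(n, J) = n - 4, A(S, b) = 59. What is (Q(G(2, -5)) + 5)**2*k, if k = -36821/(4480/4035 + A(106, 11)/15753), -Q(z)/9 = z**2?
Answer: -847151830121/26671 ≈ -3.1763e+7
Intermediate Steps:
G(n, J) = -4 + n
Q(z) = -9*z**2
k = -881531561/26671 (k = -36821/(4480/4035 + 59/15753) = -36821/(4480*(1/4035) + 59*(1/15753)) = -36821/(896/807 + 1/267) = -36821/26671/23941 = -36821*23941/26671 = -881531561/26671 ≈ -33052.)
(Q(G(2, -5)) + 5)**2*k = (-9*(-4 + 2)**2 + 5)**2*(-881531561/26671) = (-9*(-2)**2 + 5)**2*(-881531561/26671) = (-9*4 + 5)**2*(-881531561/26671) = (-36 + 5)**2*(-881531561/26671) = (-31)**2*(-881531561/26671) = 961*(-881531561/26671) = -847151830121/26671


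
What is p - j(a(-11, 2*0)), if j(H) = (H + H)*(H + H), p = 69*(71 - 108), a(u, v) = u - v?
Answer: -3037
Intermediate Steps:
p = -2553 (p = 69*(-37) = -2553)
j(H) = 4*H² (j(H) = (2*H)*(2*H) = 4*H²)
p - j(a(-11, 2*0)) = -2553 - 4*(-11 - 2*0)² = -2553 - 4*(-11 - 1*0)² = -2553 - 4*(-11 + 0)² = -2553 - 4*(-11)² = -2553 - 4*121 = -2553 - 1*484 = -2553 - 484 = -3037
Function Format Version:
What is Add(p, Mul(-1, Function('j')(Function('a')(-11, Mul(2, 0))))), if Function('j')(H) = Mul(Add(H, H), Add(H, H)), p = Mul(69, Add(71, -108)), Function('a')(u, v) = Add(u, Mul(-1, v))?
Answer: -3037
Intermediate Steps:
p = -2553 (p = Mul(69, -37) = -2553)
Function('j')(H) = Mul(4, Pow(H, 2)) (Function('j')(H) = Mul(Mul(2, H), Mul(2, H)) = Mul(4, Pow(H, 2)))
Add(p, Mul(-1, Function('j')(Function('a')(-11, Mul(2, 0))))) = Add(-2553, Mul(-1, Mul(4, Pow(Add(-11, Mul(-1, Mul(2, 0))), 2)))) = Add(-2553, Mul(-1, Mul(4, Pow(Add(-11, Mul(-1, 0)), 2)))) = Add(-2553, Mul(-1, Mul(4, Pow(Add(-11, 0), 2)))) = Add(-2553, Mul(-1, Mul(4, Pow(-11, 2)))) = Add(-2553, Mul(-1, Mul(4, 121))) = Add(-2553, Mul(-1, 484)) = Add(-2553, -484) = -3037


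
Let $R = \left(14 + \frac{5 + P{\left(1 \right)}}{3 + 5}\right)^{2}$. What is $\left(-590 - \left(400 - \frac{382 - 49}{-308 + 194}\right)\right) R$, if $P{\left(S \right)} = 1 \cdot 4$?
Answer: $- \frac{552419571}{2432} \approx -2.2715 \cdot 10^{5}$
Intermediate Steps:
$P{\left(S \right)} = 4$
$R = \frac{14641}{64}$ ($R = \left(14 + \frac{5 + 4}{3 + 5}\right)^{2} = \left(14 + \frac{9}{8}\right)^{2} = \left(\frac{121}{8}\right)^{2} = \frac{14641}{64} \approx 228.77$)
$\left(-590 - \left(400 - \frac{382 - 49}{-308 + 194}\right)\right) R = \left(-590 - \left(400 - \frac{382 - 49}{-308 + 194}\right)\right) \frac{14641}{64} = \left(-590 - \left(400 - \frac{333}{-114}\right)\right) \frac{14641}{64} = \left(-590 + \left(333 \left(- \frac{1}{114}\right) - 400\right)\right) \frac{14641}{64} = \left(-590 - \frac{15311}{38}\right) \frac{14641}{64} = \left(- \frac{37731}{38}\right) \frac{14641}{64} = - \frac{552419571}{2432}$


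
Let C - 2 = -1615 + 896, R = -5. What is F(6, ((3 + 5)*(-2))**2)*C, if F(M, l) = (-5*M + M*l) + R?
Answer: -1076217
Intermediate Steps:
F(M, l) = -5 - 5*M + M*l (F(M, l) = (-5*M + M*l) - 5 = -5 - 5*M + M*l)
C = -717 (C = 2 + (-1615 + 896) = 2 - 719 = -717)
F(6, ((3 + 5)*(-2))**2)*C = (-5 - 5*6 + 6*((3 + 5)*(-2))**2)*(-717) = (-5 - 30 + 6*(8*(-2))**2)*(-717) = (-5 - 30 + 6*(-16)**2)*(-717) = (-5 - 30 + 6*256)*(-717) = (-5 - 30 + 1536)*(-717) = 1501*(-717) = -1076217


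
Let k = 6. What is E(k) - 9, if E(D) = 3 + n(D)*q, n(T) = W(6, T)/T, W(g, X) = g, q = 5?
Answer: -1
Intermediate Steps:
n(T) = 6/T
E(D) = 3 + 30/D (E(D) = 3 + (6/D)*5 = 3 + 30/D)
E(k) - 9 = (3 + 30/6) - 9 = (3 + 30*(1/6)) - 9 = (3 + 5) - 9 = 8 - 9 = -1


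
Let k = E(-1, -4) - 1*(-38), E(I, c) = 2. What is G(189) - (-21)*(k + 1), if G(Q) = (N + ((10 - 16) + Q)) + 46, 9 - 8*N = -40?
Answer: 8769/8 ≈ 1096.1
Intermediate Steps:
N = 49/8 (N = 9/8 - 1/8*(-40) = 9/8 + 5 = 49/8 ≈ 6.1250)
G(Q) = 369/8 + Q (G(Q) = (49/8 + ((10 - 16) + Q)) + 46 = (49/8 + (-6 + Q)) + 46 = (1/8 + Q) + 46 = 369/8 + Q)
k = 40 (k = 2 - 1*(-38) = 2 + 38 = 40)
G(189) - (-21)*(k + 1) = (369/8 + 189) - (-21)*(40 + 1) = 1881/8 - (-21)*41 = 1881/8 - 1*(-861) = 1881/8 + 861 = 8769/8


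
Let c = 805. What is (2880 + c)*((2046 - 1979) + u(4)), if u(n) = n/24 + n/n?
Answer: 1507165/6 ≈ 2.5119e+5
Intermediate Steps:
u(n) = 1 + n/24 (u(n) = n*(1/24) + 1 = n/24 + 1 = 1 + n/24)
(2880 + c)*((2046 - 1979) + u(4)) = (2880 + 805)*((2046 - 1979) + (1 + (1/24)*4)) = 3685*(67 + (1 + ⅙)) = 3685*(67 + 7/6) = 3685*(409/6) = 1507165/6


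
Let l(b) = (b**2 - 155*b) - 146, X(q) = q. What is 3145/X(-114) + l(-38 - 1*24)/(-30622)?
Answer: -48911651/1745454 ≈ -28.022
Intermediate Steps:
l(b) = -146 + b**2 - 155*b
3145/X(-114) + l(-38 - 1*24)/(-30622) = 3145/(-114) + (-146 + (-38 - 1*24)**2 - 155*(-38 - 1*24))/(-30622) = 3145*(-1/114) + (-146 + (-38 - 24)**2 - 155*(-38 - 24))*(-1/30622) = -3145/114 + (-146 + (-62)**2 - 155*(-62))*(-1/30622) = -3145/114 + (-146 + 3844 + 9610)*(-1/30622) = -3145/114 + 13308*(-1/30622) = -3145/114 - 6654/15311 = -48911651/1745454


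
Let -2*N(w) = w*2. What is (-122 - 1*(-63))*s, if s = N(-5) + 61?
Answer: -3894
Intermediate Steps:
N(w) = -w (N(w) = -w*2/2 = -w)
s = 66 (s = -1*(-5) + 61 = 5 + 61 = 66)
(-122 - 1*(-63))*s = (-122 - 1*(-63))*66 = (-122 + 63)*66 = -59*66 = -3894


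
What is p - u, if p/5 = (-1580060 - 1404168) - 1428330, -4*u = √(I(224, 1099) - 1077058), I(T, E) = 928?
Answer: -22062790 + 3*I*√119570/4 ≈ -2.2063e+7 + 259.34*I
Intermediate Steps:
u = -3*I*√119570/4 (u = -√(928 - 1077058)/4 = -3*I*√119570/4 ≈ -259.34*I)
p = -22062790 (p = 5*((-1580060 - 1404168) - 1428330) = 5*(-2984228 - 1428330) = 5*(-4412558) = -22062790)
p - u = -22062790 - (-3)*I*√119570/4 = -22062790 + 3*I*√119570/4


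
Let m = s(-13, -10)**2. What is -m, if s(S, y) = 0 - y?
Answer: -100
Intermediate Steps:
s(S, y) = -y
m = 100 (m = (-1*(-10))**2 = 10**2 = 100)
-m = -1*100 = -100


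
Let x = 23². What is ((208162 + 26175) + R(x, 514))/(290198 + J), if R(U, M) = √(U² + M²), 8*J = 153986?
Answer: 937348/1237785 + 4*√544037/1237785 ≈ 0.75966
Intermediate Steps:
J = 76993/4 (J = (⅛)*153986 = 76993/4 ≈ 19248.)
x = 529
R(U, M) = √(M² + U²)
((208162 + 26175) + R(x, 514))/(290198 + J) = ((208162 + 26175) + √(514² + 529²))/(290198 + 76993/4) = (234337 + √(264196 + 279841))/(1237785/4) = (234337 + √544037)*(4/1237785) = 937348/1237785 + 4*√544037/1237785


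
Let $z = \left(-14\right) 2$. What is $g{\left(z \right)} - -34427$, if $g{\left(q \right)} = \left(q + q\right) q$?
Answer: $35995$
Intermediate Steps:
$z = -28$
$g{\left(q \right)} = 2 q^{2}$ ($g{\left(q \right)} = 2 q q = 2 q^{2}$)
$g{\left(z \right)} - -34427 = 2 \left(-28\right)^{2} - -34427 = 2 \cdot 784 + 34427 = 1568 + 34427 = 35995$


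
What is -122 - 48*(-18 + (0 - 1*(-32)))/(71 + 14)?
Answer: -11042/85 ≈ -129.91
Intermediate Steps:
-122 - 48*(-18 + (0 - 1*(-32)))/(71 + 14) = -122 - 48*(-18 + (0 + 32))/85 = -122 - 48*(-18 + 32)/85 = -122 - 672/85 = -11042/85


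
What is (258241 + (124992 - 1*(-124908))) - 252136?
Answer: 256005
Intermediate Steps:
(258241 + (124992 - 1*(-124908))) - 252136 = (258241 + (124992 + 124908)) - 252136 = (258241 + 249900) - 252136 = 508141 - 252136 = 256005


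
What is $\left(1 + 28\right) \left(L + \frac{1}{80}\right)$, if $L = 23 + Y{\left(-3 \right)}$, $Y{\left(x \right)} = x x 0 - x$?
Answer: $\frac{60349}{80} \approx 754.36$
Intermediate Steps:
$Y{\left(x \right)} = - x$ ($Y{\left(x \right)} = x^{2} \cdot 0 - x = 0 - x = - x$)
$L = 26$ ($L = 23 - -3 = 23 + 3 = 26$)
$\left(1 + 28\right) \left(L + \frac{1}{80}\right) = \left(1 + 28\right) \left(26 + \frac{1}{80}\right) = 29 \left(26 + \frac{1}{80}\right) = 29 \cdot \frac{2081}{80} = \frac{60349}{80}$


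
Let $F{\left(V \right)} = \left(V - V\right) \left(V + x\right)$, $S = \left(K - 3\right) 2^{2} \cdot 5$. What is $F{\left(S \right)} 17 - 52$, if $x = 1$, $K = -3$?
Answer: $-52$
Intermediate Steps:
$S = -120$ ($S = \left(-3 - 3\right) 2^{2} \cdot 5 = - 6 \cdot 4 \cdot 5 = \left(-6\right) 20 = -120$)
$F{\left(V \right)} = 0$ ($F{\left(V \right)} = \left(V - V\right) \left(V + 1\right) = 0 \left(1 + V\right) = 0$)
$F{\left(S \right)} 17 - 52 = 0 \cdot 17 - 52 = 0 - 52 = -52$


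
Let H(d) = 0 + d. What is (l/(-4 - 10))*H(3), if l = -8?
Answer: 12/7 ≈ 1.7143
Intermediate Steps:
H(d) = d
(l/(-4 - 10))*H(3) = (-8/(-4 - 10))*3 = (-8/(-14))*3 = -1/14*(-8)*3 = (4/7)*3 = 12/7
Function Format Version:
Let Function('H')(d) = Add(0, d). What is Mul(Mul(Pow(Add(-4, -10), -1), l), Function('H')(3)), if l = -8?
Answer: Rational(12, 7) ≈ 1.7143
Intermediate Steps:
Function('H')(d) = d
Mul(Mul(Pow(Add(-4, -10), -1), l), Function('H')(3)) = Mul(Mul(Pow(Add(-4, -10), -1), -8), 3) = Mul(Mul(Pow(-14, -1), -8), 3) = Mul(Mul(Rational(-1, 14), -8), 3) = Mul(Rational(4, 7), 3) = Rational(12, 7)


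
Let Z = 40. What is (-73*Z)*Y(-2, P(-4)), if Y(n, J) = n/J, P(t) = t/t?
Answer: 5840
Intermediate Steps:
P(t) = 1
(-73*Z)*Y(-2, P(-4)) = (-73*40)*(-2/1) = -(-5840) = -2920*(-2) = 5840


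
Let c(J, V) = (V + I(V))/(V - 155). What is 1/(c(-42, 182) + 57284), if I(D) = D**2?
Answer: 9/526658 ≈ 1.7089e-5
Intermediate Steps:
c(J, V) = (V + V**2)/(-155 + V) (c(J, V) = (V + V**2)/(V - 155) = (V + V**2)/(-155 + V))
1/(c(-42, 182) + 57284) = 1/(182*(1 + 182)/(-155 + 182) + 57284) = 1/(182*183/27 + 57284) = 1/(182*(1/27)*183 + 57284) = 1/(11102/9 + 57284) = 1/(526658/9) = 9/526658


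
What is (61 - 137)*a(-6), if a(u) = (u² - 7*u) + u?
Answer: -5472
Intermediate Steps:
a(u) = u² - 6*u
(61 - 137)*a(-6) = (61 - 137)*(-6*(-6 - 6)) = -(-456)*(-12) = -76*72 = -5472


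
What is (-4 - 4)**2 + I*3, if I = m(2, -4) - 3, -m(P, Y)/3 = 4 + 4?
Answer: -17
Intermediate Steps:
m(P, Y) = -24 (m(P, Y) = -3*(4 + 4) = -3*8 = -24)
I = -27 (I = -24 - 3 = -27)
(-4 - 4)**2 + I*3 = (-4 - 4)**2 - 27*3 = (-8)**2 - 81 = 64 - 81 = -17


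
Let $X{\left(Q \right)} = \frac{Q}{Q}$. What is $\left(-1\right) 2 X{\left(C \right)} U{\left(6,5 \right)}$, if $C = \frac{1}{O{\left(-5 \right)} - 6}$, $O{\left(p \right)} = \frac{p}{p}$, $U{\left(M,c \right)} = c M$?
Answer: $-60$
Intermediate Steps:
$U{\left(M,c \right)} = M c$
$O{\left(p \right)} = 1$
$C = - \frac{1}{5}$ ($C = \frac{1}{1 - 6} = \frac{1}{-5} = - \frac{1}{5} \approx -0.2$)
$X{\left(Q \right)} = 1$
$\left(-1\right) 2 X{\left(C \right)} U{\left(6,5 \right)} = \left(-1\right) 2 \cdot 1 \cdot 6 \cdot 5 = \left(-2\right) 1 \cdot 30 = \left(-2\right) 30 = -60$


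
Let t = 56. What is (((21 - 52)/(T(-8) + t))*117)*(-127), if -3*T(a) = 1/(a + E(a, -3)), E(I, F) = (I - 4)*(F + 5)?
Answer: 44220384/5377 ≈ 8224.0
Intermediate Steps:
E(I, F) = (-4 + I)*(5 + F)
T(a) = -1/(3*(-8 + 3*a)) (T(a) = -1/(3*(a + (-20 - 4*(-3) + 5*a - 3*a))) = -1/(3*(a + (-20 + 12 + 5*a - 3*a))) = -1/(3*(a + (-8 + 2*a))) = -1/(3*(-8 + 3*a)))
(((21 - 52)/(T(-8) + t))*117)*(-127) = (((21 - 52)/(-1/(-24 + 9*(-8)) + 56))*117)*(-127) = (-31/(-1/(-24 - 72) + 56)*117)*(-127) = (-31/(-1/(-96) + 56)*117)*(-127) = (-31/(-1*(-1/96) + 56)*117)*(-127) = (-31/(1/96 + 56)*117)*(-127) = (-31/5377/96*117)*(-127) = (-31*96/5377*117)*(-127) = -2976/5377*117*(-127) = -348192/5377*(-127) = 44220384/5377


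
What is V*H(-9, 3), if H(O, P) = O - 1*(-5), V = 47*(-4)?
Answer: 752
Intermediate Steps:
V = -188
H(O, P) = 5 + O (H(O, P) = O + 5 = 5 + O)
V*H(-9, 3) = -188*(5 - 9) = -188*(-4) = 752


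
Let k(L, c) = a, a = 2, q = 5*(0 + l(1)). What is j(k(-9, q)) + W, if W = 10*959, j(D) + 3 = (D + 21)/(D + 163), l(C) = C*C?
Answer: 1581878/165 ≈ 9587.1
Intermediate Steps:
l(C) = C**2
q = 5 (q = 5*(0 + 1**2) = 5*(0 + 1) = 5*1 = 5)
k(L, c) = 2
j(D) = -3 + (21 + D)/(163 + D) (j(D) = -3 + (D + 21)/(D + 163) = -3 + (21 + D)/(163 + D))
W = 9590
j(k(-9, q)) + W = 2*(-234 - 1*2)/(163 + 2) + 9590 = 2*(-234 - 2)/165 + 9590 = 2*(1/165)*(-236) + 9590 = -472/165 + 9590 = 1581878/165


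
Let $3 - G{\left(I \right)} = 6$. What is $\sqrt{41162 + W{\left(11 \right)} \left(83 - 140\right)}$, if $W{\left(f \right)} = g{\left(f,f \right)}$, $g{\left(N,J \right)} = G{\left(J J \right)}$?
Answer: $\sqrt{41333} \approx 203.31$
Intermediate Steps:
$G{\left(I \right)} = -3$ ($G{\left(I \right)} = 3 - 6 = -3$)
$g{\left(N,J \right)} = -3$
$W{\left(f \right)} = -3$
$\sqrt{41162 + W{\left(11 \right)} \left(83 - 140\right)} = \sqrt{41162 - 3 \left(83 - 140\right)} = \sqrt{41162 - -171} = \sqrt{41162 + 171} = \sqrt{41333}$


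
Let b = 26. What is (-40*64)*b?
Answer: -66560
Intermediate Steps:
(-40*64)*b = -40*64*26 = -2560*26 = -66560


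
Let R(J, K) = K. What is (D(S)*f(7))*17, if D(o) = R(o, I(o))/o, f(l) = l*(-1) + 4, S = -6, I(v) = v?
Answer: -51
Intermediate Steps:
f(l) = 4 - l (f(l) = -l + 4 = 4 - l)
D(o) = 1 (D(o) = o/o = 1)
(D(S)*f(7))*17 = (1*(4 - 1*7))*17 = (1*(4 - 7))*17 = (1*(-3))*17 = -3*17 = -51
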